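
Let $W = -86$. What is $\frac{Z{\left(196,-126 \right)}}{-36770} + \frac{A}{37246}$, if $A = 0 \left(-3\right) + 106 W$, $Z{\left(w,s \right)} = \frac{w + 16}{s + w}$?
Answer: $- \frac{2933946069}{11983434925} \approx -0.24483$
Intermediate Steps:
$Z{\left(w,s \right)} = \frac{16 + w}{s + w}$
$A = -9116$ ($A = 0 \left(-3\right) + 106 \left(-86\right) = 0 - 9116 = -9116$)
$\frac{Z{\left(196,-126 \right)}}{-36770} + \frac{A}{37246} = \frac{\frac{1}{-126 + 196} \left(16 + 196\right)}{-36770} - \frac{9116}{37246} = \frac{1}{70} \cdot 212 \left(- \frac{1}{36770}\right) - \frac{4558}{18623} = \frac{106}{35} \left(- \frac{1}{36770}\right) - \frac{4558}{18623} = - \frac{53}{643475} - \frac{4558}{18623} = - \frac{2933946069}{11983434925}$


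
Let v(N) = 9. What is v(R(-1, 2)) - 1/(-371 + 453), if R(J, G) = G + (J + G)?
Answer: 737/82 ≈ 8.9878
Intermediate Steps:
R(J, G) = J + 2*G (R(J, G) = G + (G + J) = J + 2*G)
v(R(-1, 2)) - 1/(-371 + 453) = 9 - 1/(-371 + 453) = 9 - 1/82 = 737/82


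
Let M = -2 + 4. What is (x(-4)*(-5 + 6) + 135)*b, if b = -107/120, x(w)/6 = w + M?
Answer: -4387/40 ≈ -109.68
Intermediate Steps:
M = 2
x(w) = 12 + 6*w (x(w) = 6*(w + 2) = 6*(2 + w) = 12 + 6*w)
b = -107/120 (b = -107*1/120 = -107/120 ≈ -0.89167)
(x(-4)*(-5 + 6) + 135)*b = ((12 + 6*(-4))*(-5 + 6) + 135)*(-107/120) = ((12 - 24)*1 + 135)*(-107/120) = (-12*1 + 135)*(-107/120) = (-12 + 135)*(-107/120) = 123*(-107/120) = -4387/40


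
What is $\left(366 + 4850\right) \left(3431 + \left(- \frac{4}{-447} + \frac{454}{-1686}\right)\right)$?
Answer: $\frac{2247704372288}{125607} \approx 1.7895 \cdot 10^{7}$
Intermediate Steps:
$\left(366 + 4850\right) \left(3431 + \left(- \frac{4}{-447} + \frac{454}{-1686}\right)\right) = 5216 \left(3431 + \left(\left(-4\right) \left(- \frac{1}{447}\right) + 454 \left(- \frac{1}{1686}\right)\right)\right) = 5216 \left(3431 + \left(\frac{4}{447} - \frac{227}{843}\right)\right) = 5216 \left(3431 - \frac{32699}{125607}\right) = 5216 \cdot \frac{430924918}{125607} = \frac{2247704372288}{125607}$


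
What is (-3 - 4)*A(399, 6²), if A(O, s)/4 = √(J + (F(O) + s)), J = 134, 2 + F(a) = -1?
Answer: -28*√167 ≈ -361.84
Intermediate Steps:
F(a) = -3 (F(a) = -2 - 1 = -3)
A(O, s) = 4*√(131 + s) (A(O, s) = 4*√(134 + (-3 + s)) = 4*√(131 + s))
(-3 - 4)*A(399, 6²) = (-3 - 4)*(4*√(131 + 6²)) = -28*√(131 + 36) = -28*√167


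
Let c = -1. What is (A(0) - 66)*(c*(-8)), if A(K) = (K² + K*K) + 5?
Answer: -488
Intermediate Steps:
A(K) = 5 + 2*K² (A(K) = (K² + K²) + 5 = 2*K² + 5 = 5 + 2*K²)
(A(0) - 66)*(c*(-8)) = ((5 + 2*0²) - 66)*(-1*(-8)) = ((5 + 2*0) - 66)*8 = ((5 + 0) - 66)*8 = (5 - 66)*8 = -61*8 = -488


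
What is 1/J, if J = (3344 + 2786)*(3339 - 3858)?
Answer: -1/3181470 ≈ -3.1432e-7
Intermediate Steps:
J = -3181470 (J = 6130*(-519) = -3181470)
1/J = 1/(-3181470) = -1/3181470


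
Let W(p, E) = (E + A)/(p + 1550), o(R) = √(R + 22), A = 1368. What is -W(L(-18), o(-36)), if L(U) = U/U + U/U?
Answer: -171/194 - I*√14/1552 ≈ -0.88144 - 0.0024109*I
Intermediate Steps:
o(R) = √(22 + R)
L(U) = 2 (L(U) = 1 + 1 = 2)
W(p, E) = (1368 + E)/(1550 + p) (W(p, E) = (E + 1368)/(p + 1550) = (1368 + E)/(1550 + p))
-W(L(-18), o(-36)) = -(1368 + √(22 - 36))/(1550 + 2) = -(1368 + √(-14))/1552 = -(1368 + I*√14)/1552 = -(171/194 + I*√14/1552) = -171/194 - I*√14/1552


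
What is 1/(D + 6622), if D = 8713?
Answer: 1/15335 ≈ 6.5210e-5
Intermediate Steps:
1/(D + 6622) = 1/(8713 + 6622) = 1/15335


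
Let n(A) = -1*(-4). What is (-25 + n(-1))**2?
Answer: 441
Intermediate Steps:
n(A) = 4
(-25 + n(-1))**2 = (-25 + 4)**2 = (-21)**2 = 441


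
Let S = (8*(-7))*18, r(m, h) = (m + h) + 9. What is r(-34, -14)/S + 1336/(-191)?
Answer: -446413/64176 ≈ -6.9561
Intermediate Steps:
r(m, h) = 9 + h + m (r(m, h) = (h + m) + 9 = 9 + h + m)
S = -1008 (S = -56*18 = -1008)
r(-34, -14)/S + 1336/(-191) = (9 - 14 - 34)/(-1008) + 1336/(-191) = -39*(-1/1008) + 1336*(-1/191) = 13/336 - 1336/191 = -446413/64176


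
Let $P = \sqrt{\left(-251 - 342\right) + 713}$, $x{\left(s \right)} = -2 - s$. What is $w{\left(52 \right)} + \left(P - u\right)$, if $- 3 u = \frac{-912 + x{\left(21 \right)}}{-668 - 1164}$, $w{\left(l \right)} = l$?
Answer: $\frac{286727}{5496} + 2 \sqrt{30} \approx 63.125$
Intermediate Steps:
$P = 2 \sqrt{30}$ ($P = \sqrt{\left(-251 - 342\right) + 713} = \sqrt{-593 + 713} = \sqrt{120} = 2 \sqrt{30} \approx 10.954$)
$u = - \frac{935}{5496}$ ($u = - \frac{\left(-912 - 23\right) \frac{1}{-668 - 1164}}{3} = - \frac{\left(-912 - 23\right) \frac{1}{-1832}}{3} = - \frac{\left(-912 - 23\right) \left(- \frac{1}{1832}\right)}{3} = - \frac{\left(-935\right) \left(- \frac{1}{1832}\right)}{3} = \left(- \frac{1}{3}\right) \frac{935}{1832} = - \frac{935}{5496} \approx -0.17012$)
$w{\left(52 \right)} + \left(P - u\right) = 52 - \left(- \frac{935}{5496} - 2 \sqrt{30}\right) = 52 + \left(2 \sqrt{30} + \frac{935}{5496}\right) = 52 + \left(\frac{935}{5496} + 2 \sqrt{30}\right) = \frac{286727}{5496} + 2 \sqrt{30}$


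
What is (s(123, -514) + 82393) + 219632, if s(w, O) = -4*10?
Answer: 301985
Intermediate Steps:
s(w, O) = -40
(s(123, -514) + 82393) + 219632 = (-40 + 82393) + 219632 = 82353 + 219632 = 301985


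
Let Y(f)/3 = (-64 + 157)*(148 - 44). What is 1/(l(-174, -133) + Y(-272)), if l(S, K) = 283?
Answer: 1/29299 ≈ 3.4131e-5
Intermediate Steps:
Y(f) = 29016 (Y(f) = 3*((-64 + 157)*(148 - 44)) = 3*(93*104) = 3*9672 = 29016)
1/(l(-174, -133) + Y(-272)) = 1/(283 + 29016) = 1/29299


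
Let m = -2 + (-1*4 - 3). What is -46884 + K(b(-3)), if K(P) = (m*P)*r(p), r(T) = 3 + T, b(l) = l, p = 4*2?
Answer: -46587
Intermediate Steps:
p = 8
m = -9 (m = -2 + (-4 - 3) = -2 - 7 = -9)
K(P) = -99*P (K(P) = (-9*P)*(3 + 8) = -9*P*11 = -99*P)
-46884 + K(b(-3)) = -46884 - 99*(-3) = -46884 + 297 = -46587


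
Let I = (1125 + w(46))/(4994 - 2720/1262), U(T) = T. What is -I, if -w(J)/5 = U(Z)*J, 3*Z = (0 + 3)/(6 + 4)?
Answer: -347681/1574927 ≈ -0.22076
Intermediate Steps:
Z = ⅒ (Z = ((0 + 3)/(6 + 4))/3 = (3/10)/3 = (3*(⅒))/3 = (⅓)*(3/10) = ⅒ ≈ 0.10000)
w(J) = -J/2
I = 347681/1574927 (I = (1125 - ½*46)/(4994 - 2720/1262) = (1125 - 23)/(4994 - 2720*1/1262) = 1102/(4994 - 1360/631) = 1102/(3149854/631) = 1102*(631/3149854) = 347681/1574927 ≈ 0.22076)
-I = -1*347681/1574927 = -347681/1574927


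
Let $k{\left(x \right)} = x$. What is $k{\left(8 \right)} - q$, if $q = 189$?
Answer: $-181$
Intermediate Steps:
$k{\left(8 \right)} - q = 8 - 189 = -181$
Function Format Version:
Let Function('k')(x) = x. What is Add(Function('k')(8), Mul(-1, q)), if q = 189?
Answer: -181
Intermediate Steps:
Add(Function('k')(8), Mul(-1, q)) = Add(8, Mul(-1, 189)) = Add(8, -189) = -181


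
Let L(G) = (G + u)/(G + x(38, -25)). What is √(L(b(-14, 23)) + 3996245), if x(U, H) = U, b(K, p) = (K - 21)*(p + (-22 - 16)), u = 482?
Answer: 9*√15638103066/563 ≈ 1999.1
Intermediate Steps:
b(K, p) = (-38 + p)*(-21 + K) (b(K, p) = (-21 + K)*(p - 38) = (-21 + K)*(-38 + p) = (-38 + p)*(-21 + K))
L(G) = (482 + G)/(38 + G) (L(G) = (G + 482)/(G + 38) = (482 + G)/(38 + G))
√(L(b(-14, 23)) + 3996245) = √((482 + (798 - 38*(-14) - 21*23 - 14*23))/(38 + (798 - 38*(-14) - 21*23 - 14*23)) + 3996245) = √((482 + (798 + 532 - 483 - 322))/(38 + (798 + 532 - 483 - 322)) + 3996245) = √((482 + 525)/(38 + 525) + 3996245) = √(1007/563 + 3996245) = √(2249886942/563) = 9*√15638103066/563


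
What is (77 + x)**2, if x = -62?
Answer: 225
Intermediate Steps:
(77 + x)**2 = (77 - 62)**2 = 15**2 = 225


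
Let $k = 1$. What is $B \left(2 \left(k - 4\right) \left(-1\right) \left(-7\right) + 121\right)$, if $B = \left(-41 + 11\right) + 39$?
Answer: $711$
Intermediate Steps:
$B = 9$ ($B = -30 + 39 = 9$)
$B \left(2 \left(k - 4\right) \left(-1\right) \left(-7\right) + 121\right) = 9 \left(2 \left(1 - 4\right) \left(-1\right) \left(-7\right) + 121\right) = 9 \left(2 \left(-3\right) \left(-1\right) \left(-7\right) + 121\right) = 9 \left(\left(-6\right) \left(-1\right) \left(-7\right) + 121\right) = 9 \left(6 \left(-7\right) + 121\right) = 9 \left(-42 + 121\right) = 9 \cdot 79 = 711$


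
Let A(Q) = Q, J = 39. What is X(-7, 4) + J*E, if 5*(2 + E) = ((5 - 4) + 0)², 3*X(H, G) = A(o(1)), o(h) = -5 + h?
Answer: -1073/15 ≈ -71.533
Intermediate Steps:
X(H, G) = -4/3 (X(H, G) = (-5 + 1)/3 = (⅓)*(-4) = -4/3)
E = -9/5 (E = -2 + ((5 - 4) + 0)²/5 = -2 + (1 + 0)²/5 = -2 + (⅕)*1² = -2 + (⅕)*1 = -2 + ⅕ = -9/5 ≈ -1.8000)
X(-7, 4) + J*E = -4/3 + 39*(-9/5) = -4/3 - 351/5 = -1073/15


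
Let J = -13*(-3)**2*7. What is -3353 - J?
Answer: -2534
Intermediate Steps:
J = -819 (J = -13*9*7 = -117*7 = -819)
-3353 - J = -3353 - 1*(-819) = -3353 + 819 = -2534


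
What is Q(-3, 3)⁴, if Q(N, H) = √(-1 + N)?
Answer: 16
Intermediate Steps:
Q(-3, 3)⁴ = (√(-1 - 3))⁴ = (√(-4))⁴ = (2*I)⁴ = 16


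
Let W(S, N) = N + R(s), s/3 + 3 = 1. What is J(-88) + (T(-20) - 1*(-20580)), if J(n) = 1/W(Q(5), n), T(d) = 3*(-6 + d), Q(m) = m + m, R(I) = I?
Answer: 1927187/94 ≈ 20502.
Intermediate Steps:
s = -6 (s = -9 + 3*1 = -9 + 3 = -6)
Q(m) = 2*m
W(S, N) = -6 + N (W(S, N) = N - 6 = -6 + N)
T(d) = -18 + 3*d
J(n) = 1/(-6 + n)
J(-88) + (T(-20) - 1*(-20580)) = 1/(-6 - 88) + ((-18 + 3*(-20)) - 1*(-20580)) = 1/(-94) + ((-18 - 60) + 20580) = -1/94 + (-78 + 20580) = -1/94 + 20502 = 1927187/94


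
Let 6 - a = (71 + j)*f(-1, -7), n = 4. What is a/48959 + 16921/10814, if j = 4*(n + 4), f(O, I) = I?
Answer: 836297017/529442626 ≈ 1.5796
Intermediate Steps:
j = 32 (j = 4*(4 + 4) = 4*8 = 32)
a = 727 (a = 6 - (71 + 32)*(-7) = 6 - 103*(-7) = 6 - 1*(-721) = 6 + 721 = 727)
a/48959 + 16921/10814 = 727/48959 + 16921/10814 = 836297017/529442626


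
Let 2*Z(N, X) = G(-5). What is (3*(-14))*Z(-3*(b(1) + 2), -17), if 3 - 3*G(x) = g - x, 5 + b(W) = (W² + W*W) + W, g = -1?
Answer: 7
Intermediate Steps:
b(W) = -5 + W + 2*W² (b(W) = -5 + ((W² + W*W) + W) = -5 + ((W² + W²) + W) = -5 + (2*W² + W) = -5 + (W + 2*W²) = -5 + W + 2*W²)
G(x) = 4/3 + x/3 (G(x) = 1 - (-1 - x)/3 = 1 + (⅓ + x/3) = 4/3 + x/3)
Z(N, X) = -⅙ (Z(N, X) = (4/3 + (⅓)*(-5))/2 = (4/3 - 5/3)/2 = (½)*(-⅓) = -⅙)
(3*(-14))*Z(-3*(b(1) + 2), -17) = (3*(-14))*(-⅙) = -42*(-⅙) = 7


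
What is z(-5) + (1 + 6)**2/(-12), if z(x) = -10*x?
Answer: 551/12 ≈ 45.917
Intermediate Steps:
z(-5) + (1 + 6)**2/(-12) = -10*(-5) + (1 + 6)**2/(-12) = 50 - 1/12*7**2 = 50 - 1/12*49 = 50 - 49/12 = 551/12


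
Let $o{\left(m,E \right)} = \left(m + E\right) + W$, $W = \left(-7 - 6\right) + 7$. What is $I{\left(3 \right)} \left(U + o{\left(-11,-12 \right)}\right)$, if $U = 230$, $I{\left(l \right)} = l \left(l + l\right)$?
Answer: $3618$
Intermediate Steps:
$I{\left(l \right)} = 2 l^{2}$ ($I{\left(l \right)} = l 2 l = 2 l^{2}$)
$W = -6$ ($W = -13 + 7 = -6$)
$o{\left(m,E \right)} = -6 + E + m$ ($o{\left(m,E \right)} = \left(m + E\right) - 6 = \left(E + m\right) - 6 = -6 + E + m$)
$I{\left(3 \right)} \left(U + o{\left(-11,-12 \right)}\right) = 2 \cdot 3^{2} \left(230 - 29\right) = 2 \cdot 9 \left(230 - 29\right) = 18 \cdot 201 = 3618$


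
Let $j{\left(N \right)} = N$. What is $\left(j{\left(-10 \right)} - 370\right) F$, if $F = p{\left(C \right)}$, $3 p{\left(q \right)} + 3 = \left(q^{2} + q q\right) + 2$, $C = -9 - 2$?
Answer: $- \frac{91580}{3} \approx -30527.0$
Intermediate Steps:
$C = -11$ ($C = -9 - 2 = -11$)
$p{\left(q \right)} = - \frac{1}{3} + \frac{2 q^{2}}{3}$ ($p{\left(q \right)} = -1 + \frac{\left(q^{2} + q q\right) + 2}{3} = -1 + \frac{\left(q^{2} + q^{2}\right) + 2}{3} = -1 + \frac{2 q^{2} + 2}{3} = -1 + \frac{2 + 2 q^{2}}{3} = -1 + \left(\frac{2}{3} + \frac{2 q^{2}}{3}\right) = - \frac{1}{3} + \frac{2 q^{2}}{3}$)
$F = \frac{241}{3}$ ($F = - \frac{1}{3} + \frac{2 \left(-11\right)^{2}}{3} = - \frac{1}{3} + \frac{2}{3} \cdot 121 = - \frac{1}{3} + \frac{242}{3} = \frac{241}{3} \approx 80.333$)
$\left(j{\left(-10 \right)} - 370\right) F = \left(-10 - 370\right) \frac{241}{3} = \left(-380\right) \frac{241}{3} = - \frac{91580}{3}$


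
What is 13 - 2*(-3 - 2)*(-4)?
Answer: -27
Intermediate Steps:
13 - 2*(-3 - 2)*(-4) = 13 - (-10)*(-4) = 13 - 2*20 = 13 - 40 = -27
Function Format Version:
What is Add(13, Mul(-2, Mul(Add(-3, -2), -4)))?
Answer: -27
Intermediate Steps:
Add(13, Mul(-2, Mul(Add(-3, -2), -4))) = Add(13, Mul(-2, Mul(-5, -4))) = Add(13, Mul(-2, 20)) = Add(13, -40) = -27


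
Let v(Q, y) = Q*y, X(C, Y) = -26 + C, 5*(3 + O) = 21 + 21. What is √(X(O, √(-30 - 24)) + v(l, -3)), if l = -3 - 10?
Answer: 2*√115/5 ≈ 4.2895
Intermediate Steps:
O = 27/5 (O = -3 + (21 + 21)/5 = -3 + (⅕)*42 = -3 + 42/5 = 27/5 ≈ 5.4000)
l = -13
√(X(O, √(-30 - 24)) + v(l, -3)) = √((-26 + 27/5) - 13*(-3)) = √(-103/5 + 39) = √(92/5) = 2*√115/5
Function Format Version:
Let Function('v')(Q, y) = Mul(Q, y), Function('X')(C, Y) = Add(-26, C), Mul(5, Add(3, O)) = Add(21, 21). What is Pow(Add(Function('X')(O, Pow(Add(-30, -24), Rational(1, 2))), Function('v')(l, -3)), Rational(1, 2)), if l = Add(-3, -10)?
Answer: Mul(Rational(2, 5), Pow(115, Rational(1, 2))) ≈ 4.2895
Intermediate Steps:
O = Rational(27, 5) (O = Add(-3, Mul(Rational(1, 5), Add(21, 21))) = Add(-3, Mul(Rational(1, 5), 42)) = Add(-3, Rational(42, 5)) = Rational(27, 5) ≈ 5.4000)
l = -13
Pow(Add(Function('X')(O, Pow(Add(-30, -24), Rational(1, 2))), Function('v')(l, -3)), Rational(1, 2)) = Pow(Add(Add(-26, Rational(27, 5)), Mul(-13, -3)), Rational(1, 2)) = Pow(Add(Rational(-103, 5), 39), Rational(1, 2)) = Pow(Rational(92, 5), Rational(1, 2)) = Mul(Rational(2, 5), Pow(115, Rational(1, 2)))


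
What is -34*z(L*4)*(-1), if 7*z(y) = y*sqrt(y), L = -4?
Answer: -2176*I/7 ≈ -310.86*I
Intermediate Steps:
z(y) = y**(3/2)/7 (z(y) = (y*sqrt(y))/7 = y**(3/2)/7)
-34*z(L*4)*(-1) = -34*(-4*4)**(3/2)/7*(-1) = -34*(-16)**(3/2)/7*(-1) = -34*(-64*I)/7*(-1) = -(-2176)*I/7*(-1) = (2176*I/7)*(-1) = -2176*I/7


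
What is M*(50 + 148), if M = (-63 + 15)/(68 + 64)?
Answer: -72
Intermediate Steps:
M = -4/11 (M = -48/132 = -48*1/132 = -4/11 ≈ -0.36364)
M*(50 + 148) = -4*(50 + 148)/11 = -4/11*198 = -72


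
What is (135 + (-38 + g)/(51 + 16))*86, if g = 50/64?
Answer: 12394707/1072 ≈ 11562.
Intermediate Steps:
g = 25/32 (g = 50*(1/64) = 25/32 ≈ 0.78125)
(135 + (-38 + g)/(51 + 16))*86 = (135 + (-38 + 25/32)/(51 + 16))*86 = (135 - 1191/32/67)*86 = (135 - 1191/32*1/67)*86 = (135 - 1191/2144)*86 = (288249/2144)*86 = 12394707/1072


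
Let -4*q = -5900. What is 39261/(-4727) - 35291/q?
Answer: -224730532/6972325 ≈ -32.232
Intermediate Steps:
q = 1475 (q = -¼*(-5900) = 1475)
39261/(-4727) - 35291/q = 39261/(-4727) - 35291/1475 = 39261*(-1/4727) - 35291*1/1475 = -39261/4727 - 35291/1475 = -224730532/6972325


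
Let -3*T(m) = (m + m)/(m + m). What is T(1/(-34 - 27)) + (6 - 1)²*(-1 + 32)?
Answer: 2324/3 ≈ 774.67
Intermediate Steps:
T(m) = -⅓ (T(m) = -(m + m)/(3*(m + m)) = -2*m/(3*(2*m)) = -2*m*1/(2*m)/3 = -⅓*1 = -⅓)
T(1/(-34 - 27)) + (6 - 1)²*(-1 + 32) = -⅓ + (6 - 1)²*(-1 + 32) = -⅓ + 5²*31 = -⅓ + 25*31 = -⅓ + 775 = 2324/3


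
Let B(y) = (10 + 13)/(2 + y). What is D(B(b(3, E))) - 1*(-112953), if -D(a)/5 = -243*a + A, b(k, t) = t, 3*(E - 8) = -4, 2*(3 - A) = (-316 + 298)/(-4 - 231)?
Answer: 141950715/1222 ≈ 1.1616e+5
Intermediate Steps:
A = 696/235 (A = 3 - (-316 + 298)/(2*(-4 - 231)) = 3 - (-9)/(-235) = 3 - (-9)*(-1)/235 = 3 - ½*18/235 = 3 - 9/235 = 696/235 ≈ 2.9617)
E = 20/3 (E = 8 + (⅓)*(-4) = 8 - 4/3 = 20/3 ≈ 6.6667)
B(y) = 23/(2 + y)
D(a) = -696/47 + 1215*a (D(a) = -5*(-243*a + 696/235) = -5*(696/235 - 243*a) = -696/47 + 1215*a)
D(B(b(3, E))) - 1*(-112953) = (-696/47 + 1215*(23/(2 + 20/3))) - 1*(-112953) = (-696/47 + 1215*(23/(26/3))) + 112953 = (-696/47 + 1215*(23*(3/26))) + 112953 = (-696/47 + 1215*(69/26)) + 112953 = (-696/47 + 83835/26) + 112953 = 3922149/1222 + 112953 = 141950715/1222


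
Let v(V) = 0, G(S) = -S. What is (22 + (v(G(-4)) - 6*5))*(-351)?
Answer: 2808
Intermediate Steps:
(22 + (v(G(-4)) - 6*5))*(-351) = (22 + (0 - 6*5))*(-351) = (22 + (0 - 30))*(-351) = (22 - 30)*(-351) = -8*(-351) = 2808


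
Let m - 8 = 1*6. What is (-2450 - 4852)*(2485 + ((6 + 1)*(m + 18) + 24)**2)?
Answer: -467247678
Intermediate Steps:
m = 14 (m = 8 + 1*6 = 8 + 6 = 14)
(-2450 - 4852)*(2485 + ((6 + 1)*(m + 18) + 24)**2) = (-2450 - 4852)*(2485 + ((6 + 1)*(14 + 18) + 24)**2) = -7302*(2485 + (7*32 + 24)**2) = -7302*(2485 + (224 + 24)**2) = -7302*(2485 + 248**2) = -7302*(2485 + 61504) = -7302*63989 = -467247678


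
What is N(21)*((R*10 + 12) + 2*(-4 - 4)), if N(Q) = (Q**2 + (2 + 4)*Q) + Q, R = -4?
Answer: -25872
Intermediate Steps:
N(Q) = Q**2 + 7*Q (N(Q) = (Q**2 + 6*Q) + Q = Q**2 + 7*Q)
N(21)*((R*10 + 12) + 2*(-4 - 4)) = (21*(7 + 21))*((-4*10 + 12) + 2*(-4 - 4)) = (21*28)*((-40 + 12) + 2*(-8)) = 588*(-28 - 16) = 588*(-44) = -25872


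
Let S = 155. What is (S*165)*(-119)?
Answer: -3043425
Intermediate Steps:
(S*165)*(-119) = (155*165)*(-119) = 25575*(-119) = -3043425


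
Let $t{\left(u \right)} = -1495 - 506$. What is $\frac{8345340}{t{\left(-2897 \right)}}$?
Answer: $- \frac{2781780}{667} \approx -4170.6$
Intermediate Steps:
$t{\left(u \right)} = -2001$
$\frac{8345340}{t{\left(-2897 \right)}} = \frac{8345340}{-2001} = 8345340 \left(- \frac{1}{2001}\right) = - \frac{2781780}{667}$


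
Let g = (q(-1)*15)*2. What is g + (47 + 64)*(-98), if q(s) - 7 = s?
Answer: -10698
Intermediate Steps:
q(s) = 7 + s
g = 180 (g = ((7 - 1)*15)*2 = (6*15)*2 = 90*2 = 180)
g + (47 + 64)*(-98) = 180 + (47 + 64)*(-98) = 180 + 111*(-98) = 180 - 10878 = -10698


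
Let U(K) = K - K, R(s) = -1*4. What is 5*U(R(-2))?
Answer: 0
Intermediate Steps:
R(s) = -4
U(K) = 0
5*U(R(-2)) = 5*0 = 0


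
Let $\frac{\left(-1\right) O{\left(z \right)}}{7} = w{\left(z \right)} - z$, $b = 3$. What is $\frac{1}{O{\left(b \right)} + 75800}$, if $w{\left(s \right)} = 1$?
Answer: $\frac{1}{75814} \approx 1.319 \cdot 10^{-5}$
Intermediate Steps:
$O{\left(z \right)} = -7 + 7 z$ ($O{\left(z \right)} = - 7 \left(1 - z\right) = -7 + 7 z$)
$\frac{1}{O{\left(b \right)} + 75800} = \frac{1}{\left(-7 + 7 \cdot 3\right) + 75800} = \frac{1}{\left(-7 + 21\right) + 75800} = \frac{1}{14 + 75800} = \frac{1}{75814}$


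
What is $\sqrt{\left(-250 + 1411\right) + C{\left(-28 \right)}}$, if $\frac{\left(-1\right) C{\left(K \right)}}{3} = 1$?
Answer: $\sqrt{1158} \approx 34.029$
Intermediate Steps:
$C{\left(K \right)} = -3$ ($C{\left(K \right)} = \left(-3\right) 1 = -3$)
$\sqrt{\left(-250 + 1411\right) + C{\left(-28 \right)}} = \sqrt{\left(-250 + 1411\right) - 3} = \sqrt{1161 - 3} = \sqrt{1158}$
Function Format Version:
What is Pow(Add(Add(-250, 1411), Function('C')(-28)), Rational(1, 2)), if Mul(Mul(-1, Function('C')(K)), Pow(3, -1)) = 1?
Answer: Pow(1158, Rational(1, 2)) ≈ 34.029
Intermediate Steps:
Function('C')(K) = -3 (Function('C')(K) = Mul(-3, 1) = -3)
Pow(Add(Add(-250, 1411), Function('C')(-28)), Rational(1, 2)) = Pow(Add(Add(-250, 1411), -3), Rational(1, 2)) = Pow(Add(1161, -3), Rational(1, 2)) = Pow(1158, Rational(1, 2))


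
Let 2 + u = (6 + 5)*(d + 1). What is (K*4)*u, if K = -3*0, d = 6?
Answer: 0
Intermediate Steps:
u = 75 (u = -2 + (6 + 5)*(6 + 1) = -2 + 11*7 = -2 + 77 = 75)
K = 0
(K*4)*u = (0*4)*75 = 0*75 = 0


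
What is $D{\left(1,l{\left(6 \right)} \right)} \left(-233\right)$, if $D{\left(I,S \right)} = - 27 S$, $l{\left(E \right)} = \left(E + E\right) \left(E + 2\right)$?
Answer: $603936$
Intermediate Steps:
$l{\left(E \right)} = 2 E \left(2 + E\right)$
$D{\left(1,l{\left(6 \right)} \right)} \left(-233\right) = - 27 \cdot 2 \cdot 6 \left(2 + 6\right) \left(-233\right) = - 27 \cdot 2 \cdot 6 \cdot 8 \left(-233\right) = \left(-27\right) 96 \left(-233\right) = \left(-2592\right) \left(-233\right) = 603936$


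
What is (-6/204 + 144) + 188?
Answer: 11287/34 ≈ 331.97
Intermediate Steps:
(-6/204 + 144) + 188 = (-6*1/204 + 144) + 188 = (-1/34 + 144) + 188 = 4895/34 + 188 = 11287/34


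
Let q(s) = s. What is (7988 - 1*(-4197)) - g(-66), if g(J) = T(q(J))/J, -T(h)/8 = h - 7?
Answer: 402397/33 ≈ 12194.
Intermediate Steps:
T(h) = 56 - 8*h (T(h) = -8*(h - 7) = -8*(-7 + h) = 56 - 8*h)
g(J) = (56 - 8*J)/J
(7988 - 1*(-4197)) - g(-66) = (7988 - 1*(-4197)) - (-8 + 56/(-66)) = (7988 + 4197) - (-8 + 56*(-1/66)) = 12185 - (-8 - 28/33) = 12185 - 1*(-292/33) = 12185 + 292/33 = 402397/33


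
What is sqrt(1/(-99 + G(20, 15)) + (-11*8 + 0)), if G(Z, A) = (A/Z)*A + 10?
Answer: 2*I*sqrt(2128173)/311 ≈ 9.3815*I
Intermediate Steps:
G(Z, A) = 10 + A**2/Z (G(Z, A) = A**2/Z + 10 = 10 + A**2/Z)
sqrt(1/(-99 + G(20, 15)) + (-11*8 + 0)) = sqrt(1/(-99 + (10 + 15**2/20)) + (-11*8 + 0)) = sqrt(1/(-99 + (10 + 225*(1/20))) + (-88 + 0)) = sqrt(1/(-99 + (10 + 45/4)) - 88) = sqrt(1/(-99 + 85/4) - 88) = sqrt(1/(-311/4) - 88) = sqrt(-4/311 - 88) = sqrt(-27372/311) = 2*I*sqrt(2128173)/311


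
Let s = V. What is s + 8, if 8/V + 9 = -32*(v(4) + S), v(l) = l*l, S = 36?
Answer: 13376/1673 ≈ 7.9952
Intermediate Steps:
v(l) = l²
V = -8/1673 (V = 8/(-9 - 32*(4² + 36)) = 8/(-9 - 32*(16 + 36)) = 8/(-9 - 32*52) = 8/(-9 - 1664) = 8/(-1673) = 8*(-1/1673) = -8/1673 ≈ -0.0047818)
s = -8/1673 ≈ -0.0047818
s + 8 = -8/1673 + 8 = 13376/1673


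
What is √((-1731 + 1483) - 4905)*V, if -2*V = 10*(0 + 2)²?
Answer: -20*I*√5153 ≈ -1435.7*I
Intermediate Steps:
V = -20 (V = -5*(0 + 2)² = -5*2² = -5*4 = -½*40 = -20)
√((-1731 + 1483) - 4905)*V = √((-1731 + 1483) - 4905)*(-20) = √(-248 - 4905)*(-20) = √(-5153)*(-20) = (I*√5153)*(-20) = -20*I*√5153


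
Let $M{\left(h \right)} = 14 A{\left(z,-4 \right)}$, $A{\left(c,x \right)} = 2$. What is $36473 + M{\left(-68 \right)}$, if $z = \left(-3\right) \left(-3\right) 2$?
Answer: $36501$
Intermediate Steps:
$z = 18$ ($z = 9 \cdot 2 = 18$)
$M{\left(h \right)} = 28$ ($M{\left(h \right)} = 14 \cdot 2 = 28$)
$36473 + M{\left(-68 \right)} = 36473 + 28 = 36501$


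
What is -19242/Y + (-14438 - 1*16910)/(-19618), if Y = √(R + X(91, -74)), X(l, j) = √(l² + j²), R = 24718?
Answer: 922/577 - 19242/√(24718 + √13757) ≈ -120.50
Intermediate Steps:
X(l, j) = √(j² + l²)
Y = √(24718 + √13757) (Y = √(24718 + √((-74)² + 91²)) = √(24718 + √(5476 + 8281)) = √(24718 + √13757) ≈ 157.59)
-19242/Y + (-14438 - 1*16910)/(-19618) = -19242/√(24718 + √13757) + (-14438 - 1*16910)/(-19618) = -19242/√(24718 + √13757) + (-14438 - 16910)*(-1/19618) = -19242/√(24718 + √13757) - 31348*(-1/19618) = -19242/√(24718 + √13757) + 922/577 = 922/577 - 19242/√(24718 + √13757)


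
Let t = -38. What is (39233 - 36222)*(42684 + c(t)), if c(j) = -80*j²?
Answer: -219309196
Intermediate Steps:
(39233 - 36222)*(42684 + c(t)) = (39233 - 36222)*(42684 - 80*(-38)²) = 3011*(42684 - 80*1444) = 3011*(42684 - 115520) = 3011*(-72836) = -219309196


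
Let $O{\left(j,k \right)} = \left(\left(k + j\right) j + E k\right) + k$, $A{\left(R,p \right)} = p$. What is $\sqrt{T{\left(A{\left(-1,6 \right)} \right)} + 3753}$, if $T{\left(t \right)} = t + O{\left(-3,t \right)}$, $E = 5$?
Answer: $\sqrt{3786} \approx 61.53$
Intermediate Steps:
$O{\left(j,k \right)} = 6 k + j \left(j + k\right)$ ($O{\left(j,k \right)} = \left(\left(k + j\right) j + 5 k\right) + k = \left(\left(j + k\right) j + 5 k\right) + k = \left(j \left(j + k\right) + 5 k\right) + k = \left(5 k + j \left(j + k\right)\right) + k = 6 k + j \left(j + k\right)$)
$T{\left(t \right)} = 9 + 4 t$ ($T{\left(t \right)} = t + \left(\left(-3\right)^{2} + 6 t - 3 t\right) = t + \left(9 + 6 t - 3 t\right) = t + \left(9 + 3 t\right) = 9 + 4 t$)
$\sqrt{T{\left(A{\left(-1,6 \right)} \right)} + 3753} = \sqrt{\left(9 + 4 \cdot 6\right) + 3753} = \sqrt{\left(9 + 24\right) + 3753} = \sqrt{33 + 3753} = \sqrt{3786}$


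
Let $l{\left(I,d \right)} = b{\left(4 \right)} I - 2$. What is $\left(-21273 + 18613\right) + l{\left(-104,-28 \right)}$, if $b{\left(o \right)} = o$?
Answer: $-3078$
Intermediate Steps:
$l{\left(I,d \right)} = -2 + 4 I$ ($l{\left(I,d \right)} = 4 I - 2 = -2 + 4 I$)
$\left(-21273 + 18613\right) + l{\left(-104,-28 \right)} = \left(-21273 + 18613\right) + \left(-2 + 4 \left(-104\right)\right) = -2660 - 418 = -3078$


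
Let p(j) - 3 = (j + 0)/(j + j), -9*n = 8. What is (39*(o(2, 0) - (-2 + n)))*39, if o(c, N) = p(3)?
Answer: 19435/2 ≈ 9717.5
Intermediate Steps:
n = -8/9 (n = -⅑*8 = -8/9 ≈ -0.88889)
p(j) = 7/2 (p(j) = 3 + (j + 0)/(j + j) = 3 + j/((2*j)) = 3 + j*(1/(2*j)) = 3 + ½ = 7/2)
o(c, N) = 7/2
(39*(o(2, 0) - (-2 + n)))*39 = (39*(7/2 - (-2 - 8/9)))*39 = (39*(7/2 - 1*(-26/9)))*39 = (39*(7/2 + 26/9))*39 = (39*(115/18))*39 = (1495/6)*39 = 19435/2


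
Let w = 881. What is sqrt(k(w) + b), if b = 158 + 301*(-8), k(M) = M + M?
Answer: 2*I*sqrt(122) ≈ 22.091*I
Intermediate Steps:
k(M) = 2*M
b = -2250 (b = 158 - 2408 = -2250)
sqrt(k(w) + b) = sqrt(2*881 - 2250) = sqrt(1762 - 2250) = sqrt(-488) = 2*I*sqrt(122)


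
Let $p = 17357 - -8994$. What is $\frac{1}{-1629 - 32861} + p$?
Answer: $\frac{908845989}{34490} \approx 26351.0$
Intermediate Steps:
$p = 26351$ ($p = 17357 + 8994 = 26351$)
$\frac{1}{-1629 - 32861} + p = \frac{1}{-1629 - 32861} + 26351 = \frac{1}{-34490} + 26351 = - \frac{1}{34490} + 26351 = \frac{908845989}{34490}$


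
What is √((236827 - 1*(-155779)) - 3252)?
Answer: 7*√7946 ≈ 623.98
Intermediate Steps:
√((236827 - 1*(-155779)) - 3252) = √((236827 + 155779) - 3252) = √(392606 - 3252) = √389354 = 7*√7946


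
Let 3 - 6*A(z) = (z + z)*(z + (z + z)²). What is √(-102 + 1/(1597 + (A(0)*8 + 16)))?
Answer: I*√5442789/231 ≈ 10.099*I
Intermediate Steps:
A(z) = ½ - z*(z + 4*z²)/3 (A(z) = ½ - (z + z)*(z + (z + z)²)/6 = ½ - 2*z*(z + (2*z)²)/6 = ½ - 2*z*(z + 4*z²)/6 = ½ - z*(z + 4*z²)/3)
√(-102 + 1/(1597 + (A(0)*8 + 16))) = √(-102 + 1/(1597 + ((½ - 4/3*0³ - ⅓*0²)*8 + 16))) = √(-102 + 1/(1597 + ((½ - 4/3*0 - ⅓*0)*8 + 16))) = √(-102 + 1/(1597 + ((½ + 0 + 0)*8 + 16))) = √(-102 + 1/(1597 + ((½)*8 + 16))) = √(-102 + 1/(1597 + (4 + 16))) = √(-102 + 1/(1597 + 20)) = √(-102 + 1/1617) = √(-164933/1617) = I*√5442789/231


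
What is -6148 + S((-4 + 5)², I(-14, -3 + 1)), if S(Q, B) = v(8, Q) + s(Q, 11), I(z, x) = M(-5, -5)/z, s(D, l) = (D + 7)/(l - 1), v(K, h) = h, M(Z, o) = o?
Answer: -30731/5 ≈ -6146.2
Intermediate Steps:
s(D, l) = (7 + D)/(-1 + l)
I(z, x) = -5/z
S(Q, B) = 7/10 + 11*Q/10 (S(Q, B) = Q + (7 + Q)/(-1 + 11) = Q + (7 + Q)/10 = Q + (7/10 + Q/10) = 7/10 + 11*Q/10)
-6148 + S((-4 + 5)², I(-14, -3 + 1)) = -6148 + (7/10 + 11*(-4 + 5)²/10) = -6148 + (7/10 + (11/10)*1²) = -6148 + (7/10 + (11/10)*1) = -6148 + (7/10 + 11/10) = -6148 + 9/5 = -30731/5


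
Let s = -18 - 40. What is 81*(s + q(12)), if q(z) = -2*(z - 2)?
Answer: -6318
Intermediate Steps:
q(z) = 4 - 2*z (q(z) = -2*(-2 + z) = 4 - 2*z)
s = -58
81*(s + q(12)) = 81*(-58 + (4 - 2*12)) = 81*(-58 + (4 - 24)) = 81*(-58 - 20) = 81*(-78) = -6318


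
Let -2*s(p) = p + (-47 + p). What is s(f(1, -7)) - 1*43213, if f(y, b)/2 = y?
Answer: -86383/2 ≈ -43192.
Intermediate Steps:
f(y, b) = 2*y
s(p) = 47/2 - p (s(p) = -(p + (-47 + p))/2 = -(-47 + 2*p)/2 = 47/2 - p)
s(f(1, -7)) - 1*43213 = (47/2 - 2) - 1*43213 = (47/2 - 1*2) - 43213 = (47/2 - 2) - 43213 = 43/2 - 43213 = -86383/2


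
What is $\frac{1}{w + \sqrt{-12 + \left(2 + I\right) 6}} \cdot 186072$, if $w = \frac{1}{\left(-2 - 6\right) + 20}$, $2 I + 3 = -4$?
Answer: $\frac{2232864}{3025} - \frac{26794368 i \sqrt{21}}{3025} \approx 738.14 - 40591.0 i$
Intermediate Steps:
$I = - \frac{7}{2}$ ($I = - \frac{3}{2} + \frac{1}{2} \left(-4\right) = - \frac{3}{2} - 2 = - \frac{7}{2} \approx -3.5$)
$w = \frac{1}{12}$ ($w = \frac{1}{\left(-2 - 6\right) + 20} = \frac{1}{-8 + 20} = \frac{1}{12} \approx 0.083333$)
$\frac{1}{w + \sqrt{-12 + \left(2 + I\right) 6}} \cdot 186072 = \frac{1}{\frac{1}{12} + \sqrt{-12 + \left(2 - \frac{7}{2}\right) 6}} \cdot 186072 = \frac{1}{\frac{1}{12} + \sqrt{-12 - 9}} \cdot 186072 = \frac{1}{\frac{1}{12} + \sqrt{-21}} \cdot 186072 = \frac{1}{\frac{1}{12} + i \sqrt{21}} \cdot 186072 = \frac{186072}{\frac{1}{12} + i \sqrt{21}}$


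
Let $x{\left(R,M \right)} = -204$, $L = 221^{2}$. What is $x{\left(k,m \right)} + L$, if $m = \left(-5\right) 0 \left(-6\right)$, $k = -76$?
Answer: $48637$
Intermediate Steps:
$m = 0$ ($m = 0 \left(-6\right) = 0$)
$L = 48841$
$x{\left(k,m \right)} + L = -204 + 48841 = 48637$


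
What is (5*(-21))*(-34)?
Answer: 3570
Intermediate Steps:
(5*(-21))*(-34) = -105*(-34) = 3570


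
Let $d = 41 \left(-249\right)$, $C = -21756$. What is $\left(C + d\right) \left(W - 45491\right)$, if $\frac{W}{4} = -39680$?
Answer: $6527604615$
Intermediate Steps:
$W = -158720$ ($W = 4 \left(-39680\right) = -158720$)
$d = -10209$
$\left(C + d\right) \left(W - 45491\right) = \left(-21756 - 10209\right) \left(-158720 - 45491\right) = \left(-31965\right) \left(-204211\right) = 6527604615$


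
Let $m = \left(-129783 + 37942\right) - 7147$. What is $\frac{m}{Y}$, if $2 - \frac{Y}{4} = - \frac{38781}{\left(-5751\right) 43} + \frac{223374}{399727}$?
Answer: $- \frac{271803694883913}{14106526517} \approx -19268.0$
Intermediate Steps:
$Y = \frac{56426106068}{10983298779}$ ($Y = 8 - 4 \left(- \frac{38781}{\left(-5751\right) 43} + \frac{223374}{399727}\right) = 8 - 4 \left(- \frac{38781}{-247293} + 223374 \cdot \frac{1}{399727}\right) = 8 - 4 \left(\left(-38781\right) \left(- \frac{1}{247293}\right) + \frac{223374}{399727}\right) = 8 - 4 \left(\frac{4309}{27477} + \frac{223374}{399727}\right) = 8 - \frac{31440284164}{10983298779} = \frac{56426106068}{10983298779} \approx 5.1374$)
$m = -98988$ ($m = -91841 - 7147 = -98988$)
$\frac{m}{Y} = - \frac{98988}{\frac{56426106068}{10983298779}} = \left(-98988\right) \frac{10983298779}{56426106068} = - \frac{271803694883913}{14106526517}$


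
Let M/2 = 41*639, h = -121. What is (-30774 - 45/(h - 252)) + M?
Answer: 8065797/373 ≈ 21624.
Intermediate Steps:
M = 52398 (M = 2*(41*639) = 2*26199 = 52398)
(-30774 - 45/(h - 252)) + M = (-30774 - 45/(-121 - 252)) + 52398 = (-30774 - 45/(-373)) + 52398 = (-30774 - 45*(-1/373)) + 52398 = (-30774 + 45/373) + 52398 = -11478657/373 + 52398 = 8065797/373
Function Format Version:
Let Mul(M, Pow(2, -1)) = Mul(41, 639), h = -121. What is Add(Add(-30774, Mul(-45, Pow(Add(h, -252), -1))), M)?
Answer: Rational(8065797, 373) ≈ 21624.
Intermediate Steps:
M = 52398 (M = Mul(2, Mul(41, 639)) = Mul(2, 26199) = 52398)
Add(Add(-30774, Mul(-45, Pow(Add(h, -252), -1))), M) = Add(Add(-30774, Mul(-45, Pow(Add(-121, -252), -1))), 52398) = Add(Add(-30774, Mul(-45, Pow(-373, -1))), 52398) = Add(Add(-30774, Mul(-45, Rational(-1, 373))), 52398) = Add(Add(-30774, Rational(45, 373)), 52398) = Add(Rational(-11478657, 373), 52398) = Rational(8065797, 373)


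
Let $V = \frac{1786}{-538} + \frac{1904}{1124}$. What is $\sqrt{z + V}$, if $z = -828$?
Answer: $\frac{i \sqrt{4740230107209}}{75589} \approx 28.803 i$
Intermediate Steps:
$V = - \frac{122889}{75589}$ ($V = 1786 \left(- \frac{1}{538}\right) + 1904 \cdot \frac{1}{1124} = - \frac{893}{269} + \frac{476}{281} = - \frac{122889}{75589} \approx -1.6258$)
$\sqrt{z + V} = \sqrt{-828 - \frac{122889}{75589}} = \sqrt{- \frac{62710581}{75589}} = \frac{i \sqrt{4740230107209}}{75589}$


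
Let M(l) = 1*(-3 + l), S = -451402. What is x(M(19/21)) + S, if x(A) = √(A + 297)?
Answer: -451402 + √130053/21 ≈ -4.5139e+5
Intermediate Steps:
M(l) = -3 + l
x(A) = √(297 + A)
x(M(19/21)) + S = √(297 + (-3 + 19/21)) - 451402 = √(297 - 44/21) - 451402 = √(6193/21) - 451402 = √130053/21 - 451402 = -451402 + √130053/21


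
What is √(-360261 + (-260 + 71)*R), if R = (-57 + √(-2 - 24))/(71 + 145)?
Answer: √(-5763378 - 14*I*√26)/4 ≈ 0.0037169 - 600.18*I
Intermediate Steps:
R = -19/72 + I*√26/216 (R = (-57 + √(-26))/216 = (-57 + I*√26)*(1/216) = -19/72 + I*√26/216 ≈ -0.26389 + 0.023607*I)
√(-360261 + (-260 + 71)*R) = √(-360261 + (-260 + 71)*(-19/72 + I*√26/216)) = √(-360261 - 189*(-19/72 + I*√26/216)) = √(-360261 + (399/8 - 7*I*√26/8)) = √(-2881689/8 - 7*I*√26/8)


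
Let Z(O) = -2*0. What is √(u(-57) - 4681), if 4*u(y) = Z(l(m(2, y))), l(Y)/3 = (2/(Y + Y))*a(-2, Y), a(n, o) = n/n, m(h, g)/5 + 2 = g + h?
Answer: I*√4681 ≈ 68.418*I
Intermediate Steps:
m(h, g) = -10 + 5*g + 5*h (m(h, g) = -10 + 5*(g + h) = -10 + (5*g + 5*h) = -10 + 5*g + 5*h)
a(n, o) = 1
l(Y) = 3/Y (l(Y) = 3*((2/(Y + Y))*1) = 3*((2/((2*Y)))*1) = 3*((2*(1/(2*Y)))*1) = 3*(1/Y) = 3/Y)
Z(O) = 0
u(y) = 0 (u(y) = (¼)*0 = 0)
√(u(-57) - 4681) = √(0 - 4681) = √(-4681) = I*√4681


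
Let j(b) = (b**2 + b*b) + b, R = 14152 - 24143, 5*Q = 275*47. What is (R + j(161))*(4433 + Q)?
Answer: 294840216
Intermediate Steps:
Q = 2585 (Q = (275*47)/5 = (1/5)*12925 = 2585)
R = -9991
j(b) = b + 2*b**2 (j(b) = (b**2 + b**2) + b = 2*b**2 + b = b + 2*b**2)
(R + j(161))*(4433 + Q) = (-9991 + 161*(1 + 2*161))*(4433 + 2585) = (-9991 + 161*(1 + 322))*7018 = (-9991 + 161*323)*7018 = (-9991 + 52003)*7018 = 42012*7018 = 294840216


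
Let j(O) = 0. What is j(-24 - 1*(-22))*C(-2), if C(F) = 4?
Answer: 0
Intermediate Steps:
j(-24 - 1*(-22))*C(-2) = 0*4 = 0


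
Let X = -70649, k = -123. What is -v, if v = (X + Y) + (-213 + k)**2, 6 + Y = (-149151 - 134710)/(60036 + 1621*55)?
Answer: -6301693170/149191 ≈ -42239.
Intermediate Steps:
Y = -1179007/149191 (Y = -6 + (-149151 - 134710)/(60036 + 1621*55) = -6 - 283861/(60036 + 89155) = -6 - 283861/149191 = -1179007/149191 ≈ -7.9027)
v = 6301693170/149191 (v = (-70649 - 1179007/149191) + (-213 - 123)**2 = -10541373966/149191 + (-336)**2 = -10541373966/149191 + 112896 = 6301693170/149191 ≈ 42239.)
-v = -1*6301693170/149191 = -6301693170/149191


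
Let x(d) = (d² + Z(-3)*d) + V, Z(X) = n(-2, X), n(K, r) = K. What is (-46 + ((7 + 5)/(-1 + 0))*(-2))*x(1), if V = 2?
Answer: -22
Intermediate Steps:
Z(X) = -2
x(d) = 2 + d² - 2*d (x(d) = (d² - 2*d) + 2 = 2 + d² - 2*d)
(-46 + ((7 + 5)/(-1 + 0))*(-2))*x(1) = (-46 + ((7 + 5)/(-1 + 0))*(-2))*(2 + 1² - 2*1) = (-46 + (12/(-1))*(-2))*(2 + 1 - 2) = (-46 + (12*(-1))*(-2))*1 = (-46 - 12*(-2))*1 = (-46 + 24)*1 = -22*1 = -22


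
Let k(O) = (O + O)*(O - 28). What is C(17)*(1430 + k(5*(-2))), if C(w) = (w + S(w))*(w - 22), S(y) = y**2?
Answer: -3350700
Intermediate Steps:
k(O) = 2*O*(-28 + O) (k(O) = (2*O)*(-28 + O) = 2*O*(-28 + O))
C(w) = (-22 + w)*(w + w**2) (C(w) = (w + w**2)*(w - 22) = (w + w**2)*(-22 + w) = (-22 + w)*(w + w**2))
C(17)*(1430 + k(5*(-2))) = (17*(-22 + 17**2 - 21*17))*(1430 + 2*(5*(-2))*(-28 + 5*(-2))) = (17*(-22 + 289 - 357))*(1430 + 2*(-10)*(-28 - 10)) = (17*(-90))*(1430 + 2*(-10)*(-38)) = -1530*(1430 + 760) = -1530*2190 = -3350700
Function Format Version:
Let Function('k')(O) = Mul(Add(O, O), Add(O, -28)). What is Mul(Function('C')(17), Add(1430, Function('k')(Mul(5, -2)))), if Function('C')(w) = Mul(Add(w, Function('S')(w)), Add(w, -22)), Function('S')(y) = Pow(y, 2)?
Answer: -3350700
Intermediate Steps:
Function('k')(O) = Mul(2, O, Add(-28, O)) (Function('k')(O) = Mul(Mul(2, O), Add(-28, O)) = Mul(2, O, Add(-28, O)))
Function('C')(w) = Mul(Add(-22, w), Add(w, Pow(w, 2))) (Function('C')(w) = Mul(Add(w, Pow(w, 2)), Add(w, -22)) = Mul(Add(w, Pow(w, 2)), Add(-22, w)) = Mul(Add(-22, w), Add(w, Pow(w, 2))))
Mul(Function('C')(17), Add(1430, Function('k')(Mul(5, -2)))) = Mul(Mul(17, Add(-22, Pow(17, 2), Mul(-21, 17))), Add(1430, Mul(2, Mul(5, -2), Add(-28, Mul(5, -2))))) = Mul(Mul(17, Add(-22, 289, -357)), Add(1430, Mul(2, -10, Add(-28, -10)))) = Mul(Mul(17, -90), Add(1430, Mul(2, -10, -38))) = Mul(-1530, Add(1430, 760)) = Mul(-1530, 2190) = -3350700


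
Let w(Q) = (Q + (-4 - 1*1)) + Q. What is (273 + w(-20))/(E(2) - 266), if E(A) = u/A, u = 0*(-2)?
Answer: -6/7 ≈ -0.85714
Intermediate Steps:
w(Q) = -5 + 2*Q (w(Q) = (Q + (-4 - 1)) + Q = (Q - 5) + Q = (-5 + Q) + Q = -5 + 2*Q)
u = 0
E(A) = 0 (E(A) = 0/A = 0)
(273 + w(-20))/(E(2) - 266) = (273 + (-5 + 2*(-20)))/(0 - 266) = (273 + (-5 - 40))/(-266) = (273 - 45)*(-1/266) = 228*(-1/266) = -6/7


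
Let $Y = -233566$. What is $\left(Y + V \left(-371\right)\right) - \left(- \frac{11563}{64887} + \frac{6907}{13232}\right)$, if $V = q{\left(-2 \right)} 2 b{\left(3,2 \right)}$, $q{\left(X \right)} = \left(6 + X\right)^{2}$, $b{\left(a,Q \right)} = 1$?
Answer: $- \frac{210729627388285}{858584784} \approx -2.4544 \cdot 10^{5}$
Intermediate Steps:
$V = 32$ ($V = \left(6 - 2\right)^{2} \cdot 2 \cdot 1 = 4^{2} \cdot 2 \cdot 1 = 16 \cdot 2 \cdot 1 = 32 \cdot 1 = 32$)
$\left(Y + V \left(-371\right)\right) - \left(- \frac{11563}{64887} + \frac{6907}{13232}\right) = \left(-233566 + 32 \left(-371\right)\right) - \left(- \frac{11563}{64887} + \frac{6907}{13232}\right) = \left(-233566 - 11872\right) - \frac{295172893}{858584784} = -245438 + \left(\frac{11563}{64887} - \frac{6907}{13232}\right) = -245438 - \frac{295172893}{858584784} = - \frac{210729627388285}{858584784}$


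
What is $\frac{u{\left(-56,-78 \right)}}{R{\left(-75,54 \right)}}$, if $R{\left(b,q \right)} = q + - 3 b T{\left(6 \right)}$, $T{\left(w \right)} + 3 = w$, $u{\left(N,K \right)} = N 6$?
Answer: $- \frac{112}{243} \approx -0.46091$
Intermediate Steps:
$u{\left(N,K \right)} = 6 N$
$T{\left(w \right)} = -3 + w$
$R{\left(b,q \right)} = q - 9 b$ ($R{\left(b,q \right)} = q + - 3 b \left(-3 + 6\right) = q + - 3 b 3 = q - 9 b$)
$\frac{u{\left(-56,-78 \right)}}{R{\left(-75,54 \right)}} = \frac{6 \left(-56\right)}{54 - -675} = - \frac{336}{54 + 675} = - \frac{336}{729} = \left(-336\right) \frac{1}{729} = - \frac{112}{243}$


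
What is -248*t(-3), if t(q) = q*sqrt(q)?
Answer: 744*I*sqrt(3) ≈ 1288.6*I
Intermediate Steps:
t(q) = q**(3/2)
-248*t(-3) = -(-744)*I*sqrt(3) = 744*I*sqrt(3)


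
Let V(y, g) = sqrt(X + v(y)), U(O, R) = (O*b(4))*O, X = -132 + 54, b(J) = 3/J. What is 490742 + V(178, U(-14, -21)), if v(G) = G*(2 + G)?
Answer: 490742 + sqrt(31962) ≈ 4.9092e+5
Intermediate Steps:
X = -78
U(O, R) = 3*O**2/4 (U(O, R) = (O*(3/4))*O = (3*O/4)*O = 3*O**2/4)
V(y, g) = sqrt(-78 + y*(2 + y))
490742 + V(178, U(-14, -21)) = 490742 + sqrt(-78 + 178*(2 + 178)) = 490742 + sqrt(-78 + 178*180) = 490742 + sqrt(-78 + 32040) = 490742 + sqrt(31962)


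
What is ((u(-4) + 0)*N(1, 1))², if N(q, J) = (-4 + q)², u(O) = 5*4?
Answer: 32400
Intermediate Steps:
u(O) = 20
((u(-4) + 0)*N(1, 1))² = ((20 + 0)*(-4 + 1)²)² = (20*(-3)²)² = (20*9)² = 180² = 32400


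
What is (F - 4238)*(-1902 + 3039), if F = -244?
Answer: -5096034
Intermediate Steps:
(F - 4238)*(-1902 + 3039) = (-244 - 4238)*(-1902 + 3039) = -4482*1137 = -5096034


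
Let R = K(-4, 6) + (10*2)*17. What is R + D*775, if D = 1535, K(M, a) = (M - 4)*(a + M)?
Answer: 1189949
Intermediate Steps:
K(M, a) = (-4 + M)*(M + a)
R = 324 (R = ((-4)² - 4*(-4) - 4*6 - 4*6) + (10*2)*17 = (16 + 16 - 24 - 24) + 20*17 = -16 + 340 = 324)
R + D*775 = 324 + 1535*775 = 324 + 1189625 = 1189949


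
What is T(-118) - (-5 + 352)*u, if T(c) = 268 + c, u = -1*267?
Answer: 92799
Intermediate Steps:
u = -267
T(-118) - (-5 + 352)*u = (268 - 118) - (-5 + 352)*(-267) = 150 - 347*(-267) = 150 - 1*(-92649) = 150 + 92649 = 92799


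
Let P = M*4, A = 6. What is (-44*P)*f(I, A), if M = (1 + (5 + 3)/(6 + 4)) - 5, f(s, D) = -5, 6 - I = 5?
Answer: -2816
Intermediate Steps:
I = 1 (I = 6 - 1*5 = 6 - 5 = 1)
M = -16/5 (M = (1 + 8/10) - 5 = (1 + 8*(⅒)) - 5 = (1 + ⅘) - 5 = 9/5 - 5 = -16/5 ≈ -3.2000)
P = -64/5 (P = -16/5*4 = -64/5 ≈ -12.800)
(-44*P)*f(I, A) = -44*(-64/5)*(-5) = (2816/5)*(-5) = -2816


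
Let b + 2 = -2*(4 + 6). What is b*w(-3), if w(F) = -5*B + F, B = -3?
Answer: -264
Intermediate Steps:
b = -22 (b = -2 - 2*(4 + 6) = -2 - 2*10 = -2 - 20 = -22)
w(F) = 15 + F (w(F) = -5*(-3) + F = 15 + F)
b*w(-3) = -22*(15 - 3) = -22*12 = -264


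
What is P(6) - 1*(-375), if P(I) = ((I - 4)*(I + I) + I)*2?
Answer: 435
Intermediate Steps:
P(I) = 2*I + 4*I*(-4 + I) (P(I) = ((-4 + I)*(2*I) + I)*2 = (2*I*(-4 + I) + I)*2 = (I + 2*I*(-4 + I))*2 = 2*I + 4*I*(-4 + I))
P(6) - 1*(-375) = 2*6*(-7 + 2*6) - 1*(-375) = 2*6*(-7 + 12) + 375 = 2*6*5 + 375 = 60 + 375 = 435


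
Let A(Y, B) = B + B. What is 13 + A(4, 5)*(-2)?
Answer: -7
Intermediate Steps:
A(Y, B) = 2*B
13 + A(4, 5)*(-2) = 13 + (2*5)*(-2) = 13 + 10*(-2) = 13 - 20 = -7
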